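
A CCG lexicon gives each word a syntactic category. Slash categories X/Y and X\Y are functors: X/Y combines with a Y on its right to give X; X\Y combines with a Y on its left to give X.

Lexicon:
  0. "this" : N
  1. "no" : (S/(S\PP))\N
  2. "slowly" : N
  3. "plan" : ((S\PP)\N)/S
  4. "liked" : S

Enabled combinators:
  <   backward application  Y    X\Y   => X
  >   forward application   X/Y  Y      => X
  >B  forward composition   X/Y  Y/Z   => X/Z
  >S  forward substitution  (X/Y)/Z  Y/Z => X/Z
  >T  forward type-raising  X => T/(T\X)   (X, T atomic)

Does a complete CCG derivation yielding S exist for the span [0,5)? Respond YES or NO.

[0,5] S   >
  [0,2] S/(S\PP)   <
    [0,1] "this" : N
    [1,2] "no" : (S/(S\PP))\N
  [2,5] S\PP   <
    [2,3] "slowly" : N
    [3,5] (S\PP)\N   >
      [3,4] "plan" : ((S\PP)\N)/S
      [4,5] "liked" : S

YES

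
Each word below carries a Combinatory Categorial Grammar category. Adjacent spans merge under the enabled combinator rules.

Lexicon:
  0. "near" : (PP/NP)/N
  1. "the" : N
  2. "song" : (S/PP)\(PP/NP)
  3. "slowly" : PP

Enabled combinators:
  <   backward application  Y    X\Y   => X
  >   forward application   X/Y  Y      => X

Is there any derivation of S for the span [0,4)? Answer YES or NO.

[0,4] S   >
  [0,3] S/PP   <
    [0,2] PP/NP   >
      [0,1] "near" : (PP/NP)/N
      [1,2] "the" : N
    [2,3] "song" : (S/PP)\(PP/NP)
  [3,4] "slowly" : PP

YES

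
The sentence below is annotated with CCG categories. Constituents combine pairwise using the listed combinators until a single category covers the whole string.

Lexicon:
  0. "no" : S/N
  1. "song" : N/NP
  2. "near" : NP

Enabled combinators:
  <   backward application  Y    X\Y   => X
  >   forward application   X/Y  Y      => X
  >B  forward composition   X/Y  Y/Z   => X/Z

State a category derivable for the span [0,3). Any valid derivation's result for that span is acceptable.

[0,3] S   >
  [0,2] S/NP   >B
    [0,1] "no" : S/N
    [1,2] "song" : N/NP
  [2,3] "near" : NP

S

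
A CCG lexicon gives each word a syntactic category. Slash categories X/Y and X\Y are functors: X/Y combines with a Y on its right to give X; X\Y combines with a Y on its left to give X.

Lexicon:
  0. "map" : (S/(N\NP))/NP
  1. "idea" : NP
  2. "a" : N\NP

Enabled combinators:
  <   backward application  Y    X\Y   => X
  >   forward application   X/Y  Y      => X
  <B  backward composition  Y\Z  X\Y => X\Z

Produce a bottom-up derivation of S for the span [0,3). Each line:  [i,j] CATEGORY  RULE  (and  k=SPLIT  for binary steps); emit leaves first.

[0,1] (S/(N\NP))/NP  lex  "map"
[1,2] NP  lex  "idea"
[0,2] S/(N\NP)  >  k=1
[2,3] N\NP  lex  "a"
[0,3] S  >  k=2

[0,3] S   >
  [0,2] S/(N\NP)   >
    [0,1] "map" : (S/(N\NP))/NP
    [1,2] "idea" : NP
  [2,3] "a" : N\NP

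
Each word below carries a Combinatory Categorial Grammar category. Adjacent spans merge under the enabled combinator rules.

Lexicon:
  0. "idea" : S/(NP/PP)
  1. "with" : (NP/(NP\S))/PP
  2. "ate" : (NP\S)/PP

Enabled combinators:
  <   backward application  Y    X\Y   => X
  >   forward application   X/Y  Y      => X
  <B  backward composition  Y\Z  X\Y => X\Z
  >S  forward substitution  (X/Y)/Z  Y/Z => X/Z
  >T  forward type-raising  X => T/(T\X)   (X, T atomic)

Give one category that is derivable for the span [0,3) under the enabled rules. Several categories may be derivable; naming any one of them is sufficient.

[0,3] S   >
  [0,1] "idea" : S/(NP/PP)
  [1,3] NP/PP   >S
    [1,2] "with" : (NP/(NP\S))/PP
    [2,3] "ate" : (NP\S)/PP

S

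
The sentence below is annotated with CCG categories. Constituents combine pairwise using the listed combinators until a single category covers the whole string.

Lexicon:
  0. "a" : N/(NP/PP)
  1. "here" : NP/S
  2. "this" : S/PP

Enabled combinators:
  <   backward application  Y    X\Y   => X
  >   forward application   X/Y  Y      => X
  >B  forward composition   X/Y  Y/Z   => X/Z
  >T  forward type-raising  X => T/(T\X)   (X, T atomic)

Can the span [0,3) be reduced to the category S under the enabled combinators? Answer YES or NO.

N/(NP/PP) NP/S S/PP
CKY chart[0,3] = {N, N/(N\N), NP/(NP\N), PP/(PP\N), S/(S\N)}; S ∉ chart

NO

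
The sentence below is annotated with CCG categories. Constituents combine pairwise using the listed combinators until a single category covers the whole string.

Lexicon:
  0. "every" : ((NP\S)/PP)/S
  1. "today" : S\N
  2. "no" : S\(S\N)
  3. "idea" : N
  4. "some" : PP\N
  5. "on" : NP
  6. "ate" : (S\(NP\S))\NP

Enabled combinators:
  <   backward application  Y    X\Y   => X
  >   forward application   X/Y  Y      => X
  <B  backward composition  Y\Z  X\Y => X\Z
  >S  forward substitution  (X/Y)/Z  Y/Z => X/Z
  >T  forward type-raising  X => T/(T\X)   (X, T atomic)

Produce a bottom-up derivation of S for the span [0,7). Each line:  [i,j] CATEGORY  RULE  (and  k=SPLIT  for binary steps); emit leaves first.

[0,7] S   <
  [0,5] NP\S   >
    [0,3] (NP\S)/PP   >
      [0,1] "every" : ((NP\S)/PP)/S
      [1,3] S   <
        [1,2] "today" : S\N
        [2,3] "no" : S\(S\N)
    [3,5] PP   >
      [3,4] PP/(PP\N)   >T
        [3,4] "idea" : N
      [4,5] "some" : PP\N
  [5,7] S\(NP\S)   <
    [5,6] "on" : NP
    [6,7] "ate" : (S\(NP\S))\NP

[0,1] ((NP\S)/PP)/S  lex  "every"
[1,2] S\N  lex  "today"
[2,3] S\(S\N)  lex  "no"
[1,3] S  <  k=2
[0,3] (NP\S)/PP  >  k=1
[3,4] N  lex  "idea"
[3,4] PP/(PP\N)  >T
[4,5] PP\N  lex  "some"
[3,5] PP  >  k=4
[0,5] NP\S  >  k=3
[5,6] NP  lex  "on"
[6,7] (S\(NP\S))\NP  lex  "ate"
[5,7] S\(NP\S)  <  k=6
[0,7] S  <  k=5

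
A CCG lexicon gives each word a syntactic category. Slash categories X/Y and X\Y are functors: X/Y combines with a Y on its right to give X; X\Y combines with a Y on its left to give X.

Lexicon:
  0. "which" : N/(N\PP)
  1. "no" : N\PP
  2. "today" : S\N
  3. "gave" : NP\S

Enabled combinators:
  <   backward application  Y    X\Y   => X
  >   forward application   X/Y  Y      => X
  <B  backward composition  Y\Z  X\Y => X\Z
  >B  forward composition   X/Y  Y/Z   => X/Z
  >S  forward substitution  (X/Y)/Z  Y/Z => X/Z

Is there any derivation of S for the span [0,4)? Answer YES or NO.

N/(N\PP) N\PP S\N NP\S
CKY chart[0,4] = {NP}; S ∉ chart

NO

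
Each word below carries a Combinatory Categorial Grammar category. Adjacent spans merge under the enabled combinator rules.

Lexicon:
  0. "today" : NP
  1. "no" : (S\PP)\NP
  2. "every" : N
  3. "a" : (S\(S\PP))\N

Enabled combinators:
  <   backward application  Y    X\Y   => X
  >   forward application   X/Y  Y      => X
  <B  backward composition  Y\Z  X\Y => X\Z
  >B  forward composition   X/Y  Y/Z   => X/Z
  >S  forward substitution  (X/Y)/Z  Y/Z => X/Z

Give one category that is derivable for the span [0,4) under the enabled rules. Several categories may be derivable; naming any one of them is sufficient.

[0,4] S   <
  [0,1] "today" : NP
  [1,4] S\NP   <B
    [1,2] "no" : (S\PP)\NP
    [2,4] S\(S\PP)   <
      [2,3] "every" : N
      [3,4] "a" : (S\(S\PP))\N

S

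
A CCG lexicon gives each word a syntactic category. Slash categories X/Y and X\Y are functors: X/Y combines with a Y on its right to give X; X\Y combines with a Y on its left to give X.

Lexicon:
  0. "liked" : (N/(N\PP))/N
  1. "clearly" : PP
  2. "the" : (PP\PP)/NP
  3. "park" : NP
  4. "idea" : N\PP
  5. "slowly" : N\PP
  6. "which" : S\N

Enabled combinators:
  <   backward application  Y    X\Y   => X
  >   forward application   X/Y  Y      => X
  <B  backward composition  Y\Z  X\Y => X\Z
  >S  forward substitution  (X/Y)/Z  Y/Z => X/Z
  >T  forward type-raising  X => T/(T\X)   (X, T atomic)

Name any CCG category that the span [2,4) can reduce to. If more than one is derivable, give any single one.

PP\PP

[0,7] S   <
  [0,6] N   >
    [0,5] N/(N\PP)   >
      [0,1] "liked" : (N/(N\PP))/N
      [1,5] N   >
        [1,2] N/(N\PP)   >T
          [1,2] "clearly" : PP
        [2,5] N\PP   <B
          [2,4] PP\PP   >
            [2,3] "the" : (PP\PP)/NP
            [3,4] "park" : NP
          [4,5] "idea" : N\PP
    [5,6] "slowly" : N\PP
  [6,7] "which" : S\N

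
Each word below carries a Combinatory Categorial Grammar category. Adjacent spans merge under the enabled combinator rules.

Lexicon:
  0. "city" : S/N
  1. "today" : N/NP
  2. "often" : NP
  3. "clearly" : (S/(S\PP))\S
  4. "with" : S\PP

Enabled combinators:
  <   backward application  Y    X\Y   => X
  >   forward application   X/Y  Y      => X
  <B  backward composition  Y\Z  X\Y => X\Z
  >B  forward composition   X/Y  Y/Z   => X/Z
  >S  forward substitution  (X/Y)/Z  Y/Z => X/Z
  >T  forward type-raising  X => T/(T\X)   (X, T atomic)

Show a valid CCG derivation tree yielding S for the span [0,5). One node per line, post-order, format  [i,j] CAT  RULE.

[0,1] S/N  lex  "city"
[1,2] N/NP  lex  "today"
[0,2] S/NP  >B  k=1
[2,3] NP  lex  "often"
[0,3] S  >  k=2
[3,4] (S/(S\PP))\S  lex  "clearly"
[0,4] S/(S\PP)  <  k=3
[4,5] S\PP  lex  "with"
[0,5] S  >  k=4

[0,5] S   >
  [0,4] S/(S\PP)   <
    [0,3] S   >
      [0,2] S/NP   >B
        [0,1] "city" : S/N
        [1,2] "today" : N/NP
      [2,3] "often" : NP
    [3,4] "clearly" : (S/(S\PP))\S
  [4,5] "with" : S\PP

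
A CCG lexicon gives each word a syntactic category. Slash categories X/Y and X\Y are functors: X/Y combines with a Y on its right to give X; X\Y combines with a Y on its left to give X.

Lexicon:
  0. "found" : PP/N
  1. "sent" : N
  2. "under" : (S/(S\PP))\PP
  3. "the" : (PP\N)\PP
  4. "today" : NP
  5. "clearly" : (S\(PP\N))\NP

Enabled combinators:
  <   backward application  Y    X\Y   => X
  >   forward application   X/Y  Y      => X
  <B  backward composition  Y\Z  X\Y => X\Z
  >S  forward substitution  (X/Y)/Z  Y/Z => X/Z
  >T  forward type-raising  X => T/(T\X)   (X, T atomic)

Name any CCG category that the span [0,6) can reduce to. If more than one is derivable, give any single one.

[0,6] S   >
  [0,3] S/(S\PP)   <
    [0,2] PP   >
      [0,1] "found" : PP/N
      [1,2] "sent" : N
    [2,3] "under" : (S/(S\PP))\PP
  [3,6] S\PP   <B
    [3,4] "the" : (PP\N)\PP
    [4,6] S\(PP\N)   <
      [4,5] "today" : NP
      [5,6] "clearly" : (S\(PP\N))\NP

S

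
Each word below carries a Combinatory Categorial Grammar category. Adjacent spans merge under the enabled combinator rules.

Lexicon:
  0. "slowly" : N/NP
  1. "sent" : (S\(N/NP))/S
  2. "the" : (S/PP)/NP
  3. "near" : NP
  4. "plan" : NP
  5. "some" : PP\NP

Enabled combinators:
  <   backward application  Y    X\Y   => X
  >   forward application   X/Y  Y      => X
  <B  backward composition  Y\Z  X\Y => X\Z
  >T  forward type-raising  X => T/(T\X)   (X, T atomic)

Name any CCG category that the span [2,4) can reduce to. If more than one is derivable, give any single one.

S/PP

[0,6] S   <
  [0,1] "slowly" : N/NP
  [1,6] S\(N/NP)   >
    [1,2] "sent" : (S\(N/NP))/S
    [2,6] S   >
      [2,4] S/PP   >
        [2,3] "the" : (S/PP)/NP
        [3,4] "near" : NP
      [4,6] PP   <
        [4,5] "plan" : NP
        [5,6] "some" : PP\NP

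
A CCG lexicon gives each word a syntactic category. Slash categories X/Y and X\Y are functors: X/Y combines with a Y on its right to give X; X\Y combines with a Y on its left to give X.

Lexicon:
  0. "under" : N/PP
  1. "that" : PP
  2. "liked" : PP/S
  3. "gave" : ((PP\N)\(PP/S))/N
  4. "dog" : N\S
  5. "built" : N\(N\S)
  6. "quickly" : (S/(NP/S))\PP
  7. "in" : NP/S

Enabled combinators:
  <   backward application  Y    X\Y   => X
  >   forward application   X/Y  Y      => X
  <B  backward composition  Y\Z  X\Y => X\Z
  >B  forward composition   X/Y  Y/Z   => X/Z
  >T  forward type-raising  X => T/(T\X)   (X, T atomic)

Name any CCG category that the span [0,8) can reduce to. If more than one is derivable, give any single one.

[0,8] S   >
  [0,7] S/(NP/S)   <
    [0,6] PP   <
      [0,2] N   >
        [0,1] "under" : N/PP
        [1,2] "that" : PP
      [2,6] PP\N   <
        [2,3] "liked" : PP/S
        [3,6] (PP\N)\(PP/S)   >
          [3,4] "gave" : ((PP\N)\(PP/S))/N
          [4,6] N   <
            [4,5] "dog" : N\S
            [5,6] "built" : N\(N\S)
    [6,7] "quickly" : (S/(NP/S))\PP
  [7,8] "in" : NP/S

S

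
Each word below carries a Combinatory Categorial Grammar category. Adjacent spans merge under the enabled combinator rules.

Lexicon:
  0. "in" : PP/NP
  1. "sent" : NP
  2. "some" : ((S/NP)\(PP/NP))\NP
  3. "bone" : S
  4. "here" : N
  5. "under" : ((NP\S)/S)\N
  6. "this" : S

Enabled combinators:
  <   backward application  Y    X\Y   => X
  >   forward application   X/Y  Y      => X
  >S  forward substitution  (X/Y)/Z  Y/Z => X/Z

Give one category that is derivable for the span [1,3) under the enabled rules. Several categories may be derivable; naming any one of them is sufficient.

(S/NP)\(PP/NP)

[0,7] S   >
  [0,3] S/NP   <
    [0,1] "in" : PP/NP
    [1,3] (S/NP)\(PP/NP)   <
      [1,2] "sent" : NP
      [2,3] "some" : ((S/NP)\(PP/NP))\NP
  [3,7] NP   <
    [3,4] "bone" : S
    [4,7] NP\S   >
      [4,6] (NP\S)/S   <
        [4,5] "here" : N
        [5,6] "under" : ((NP\S)/S)\N
      [6,7] "this" : S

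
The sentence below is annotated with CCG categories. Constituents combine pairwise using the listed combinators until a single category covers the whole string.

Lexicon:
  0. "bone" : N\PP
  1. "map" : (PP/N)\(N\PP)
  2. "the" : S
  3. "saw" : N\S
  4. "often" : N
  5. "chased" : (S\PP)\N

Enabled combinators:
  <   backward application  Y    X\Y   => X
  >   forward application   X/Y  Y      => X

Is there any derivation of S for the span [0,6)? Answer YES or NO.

[0,6] S   <
  [0,4] PP   >
    [0,2] PP/N   <
      [0,1] "bone" : N\PP
      [1,2] "map" : (PP/N)\(N\PP)
    [2,4] N   <
      [2,3] "the" : S
      [3,4] "saw" : N\S
  [4,6] S\PP   <
    [4,5] "often" : N
    [5,6] "chased" : (S\PP)\N

YES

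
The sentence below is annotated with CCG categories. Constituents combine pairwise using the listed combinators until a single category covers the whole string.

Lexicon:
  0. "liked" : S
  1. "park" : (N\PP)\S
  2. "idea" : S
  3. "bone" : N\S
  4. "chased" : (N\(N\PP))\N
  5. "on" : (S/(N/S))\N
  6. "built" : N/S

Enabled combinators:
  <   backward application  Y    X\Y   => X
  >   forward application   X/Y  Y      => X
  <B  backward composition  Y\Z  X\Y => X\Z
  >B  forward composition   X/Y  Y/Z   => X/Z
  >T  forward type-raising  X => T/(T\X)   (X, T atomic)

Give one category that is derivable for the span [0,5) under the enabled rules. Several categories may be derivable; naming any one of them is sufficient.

N

[0,7] S   >
  [0,6] S/(N/S)   <
    [0,5] N   <
      [0,2] N\PP   <
        [0,1] "liked" : S
        [1,2] "park" : (N\PP)\S
      [2,5] N\(N\PP)   <
        [2,4] N   <
          [2,3] "idea" : S
          [3,4] "bone" : N\S
        [4,5] "chased" : (N\(N\PP))\N
    [5,6] "on" : (S/(N/S))\N
  [6,7] "built" : N/S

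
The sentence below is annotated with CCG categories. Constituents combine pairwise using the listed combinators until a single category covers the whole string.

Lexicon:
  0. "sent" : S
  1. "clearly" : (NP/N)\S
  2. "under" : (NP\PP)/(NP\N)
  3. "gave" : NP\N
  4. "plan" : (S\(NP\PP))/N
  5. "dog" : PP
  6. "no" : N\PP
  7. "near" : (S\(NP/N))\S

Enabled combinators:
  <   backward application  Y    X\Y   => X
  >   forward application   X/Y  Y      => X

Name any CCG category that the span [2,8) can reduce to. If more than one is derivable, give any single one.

[0,8] S   <
  [0,2] NP/N   <
    [0,1] "sent" : S
    [1,2] "clearly" : (NP/N)\S
  [2,8] S\(NP/N)   <
    [2,7] S   <
      [2,4] NP\PP   >
        [2,3] "under" : (NP\PP)/(NP\N)
        [3,4] "gave" : NP\N
      [4,7] S\(NP\PP)   >
        [4,5] "plan" : (S\(NP\PP))/N
        [5,7] N   <
          [5,6] "dog" : PP
          [6,7] "no" : N\PP
    [7,8] "near" : (S\(NP/N))\S

S\(NP/N)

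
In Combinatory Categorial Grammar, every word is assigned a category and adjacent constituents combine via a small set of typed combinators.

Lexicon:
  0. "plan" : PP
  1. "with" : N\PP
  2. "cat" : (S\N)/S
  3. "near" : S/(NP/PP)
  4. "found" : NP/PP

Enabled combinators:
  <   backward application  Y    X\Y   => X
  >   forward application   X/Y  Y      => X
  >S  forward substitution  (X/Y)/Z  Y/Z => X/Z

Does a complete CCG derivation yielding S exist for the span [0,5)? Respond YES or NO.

YES

[0,5] S   <
  [0,2] N   <
    [0,1] "plan" : PP
    [1,2] "with" : N\PP
  [2,5] S\N   >
    [2,3] "cat" : (S\N)/S
    [3,5] S   >
      [3,4] "near" : S/(NP/PP)
      [4,5] "found" : NP/PP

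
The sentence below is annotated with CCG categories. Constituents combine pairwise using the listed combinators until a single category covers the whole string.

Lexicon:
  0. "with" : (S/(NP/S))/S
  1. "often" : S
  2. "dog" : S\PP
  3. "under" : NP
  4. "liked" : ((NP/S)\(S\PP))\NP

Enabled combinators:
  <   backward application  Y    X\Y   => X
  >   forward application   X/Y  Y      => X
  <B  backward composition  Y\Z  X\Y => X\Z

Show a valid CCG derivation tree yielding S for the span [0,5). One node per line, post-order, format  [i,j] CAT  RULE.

[0,5] S   >
  [0,2] S/(NP/S)   >
    [0,1] "with" : (S/(NP/S))/S
    [1,2] "often" : S
  [2,5] NP/S   <
    [2,3] "dog" : S\PP
    [3,5] (NP/S)\(S\PP)   <
      [3,4] "under" : NP
      [4,5] "liked" : ((NP/S)\(S\PP))\NP

[0,1] (S/(NP/S))/S  lex  "with"
[1,2] S  lex  "often"
[0,2] S/(NP/S)  >  k=1
[2,3] S\PP  lex  "dog"
[3,4] NP  lex  "under"
[4,5] ((NP/S)\(S\PP))\NP  lex  "liked"
[3,5] (NP/S)\(S\PP)  <  k=4
[2,5] NP/S  <  k=3
[0,5] S  >  k=2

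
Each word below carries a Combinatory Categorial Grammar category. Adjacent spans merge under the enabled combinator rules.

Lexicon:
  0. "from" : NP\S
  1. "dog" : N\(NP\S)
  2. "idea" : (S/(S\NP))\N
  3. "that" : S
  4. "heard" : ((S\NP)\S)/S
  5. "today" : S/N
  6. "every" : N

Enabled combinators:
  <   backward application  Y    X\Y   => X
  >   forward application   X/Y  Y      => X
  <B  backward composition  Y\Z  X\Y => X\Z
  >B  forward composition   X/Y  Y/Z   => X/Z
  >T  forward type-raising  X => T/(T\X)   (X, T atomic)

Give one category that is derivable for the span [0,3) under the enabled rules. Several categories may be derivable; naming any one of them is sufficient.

[0,7] S   >
  [0,3] S/(S\NP)   <
    [0,2] N   <
      [0,1] "from" : NP\S
      [1,2] "dog" : N\(NP\S)
    [2,3] "idea" : (S/(S\NP))\N
  [3,7] S\NP   <
    [3,4] "that" : S
    [4,7] (S\NP)\S   >
      [4,5] "heard" : ((S\NP)\S)/S
      [5,7] S   >
        [5,6] "today" : S/N
        [6,7] "every" : N

S/(S\NP)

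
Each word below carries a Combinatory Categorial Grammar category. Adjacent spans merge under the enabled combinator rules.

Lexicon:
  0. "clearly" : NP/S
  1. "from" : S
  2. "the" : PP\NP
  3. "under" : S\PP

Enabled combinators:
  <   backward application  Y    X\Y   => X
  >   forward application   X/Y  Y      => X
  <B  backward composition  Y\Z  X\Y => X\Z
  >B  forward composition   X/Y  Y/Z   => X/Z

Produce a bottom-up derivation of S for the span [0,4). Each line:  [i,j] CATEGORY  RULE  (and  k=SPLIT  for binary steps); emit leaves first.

[0,1] NP/S  lex  "clearly"
[1,2] S  lex  "from"
[0,2] NP  >  k=1
[2,3] PP\NP  lex  "the"
[3,4] S\PP  lex  "under"
[2,4] S\NP  <B  k=3
[0,4] S  <  k=2

[0,4] S   <
  [0,2] NP   >
    [0,1] "clearly" : NP/S
    [1,2] "from" : S
  [2,4] S\NP   <B
    [2,3] "the" : PP\NP
    [3,4] "under" : S\PP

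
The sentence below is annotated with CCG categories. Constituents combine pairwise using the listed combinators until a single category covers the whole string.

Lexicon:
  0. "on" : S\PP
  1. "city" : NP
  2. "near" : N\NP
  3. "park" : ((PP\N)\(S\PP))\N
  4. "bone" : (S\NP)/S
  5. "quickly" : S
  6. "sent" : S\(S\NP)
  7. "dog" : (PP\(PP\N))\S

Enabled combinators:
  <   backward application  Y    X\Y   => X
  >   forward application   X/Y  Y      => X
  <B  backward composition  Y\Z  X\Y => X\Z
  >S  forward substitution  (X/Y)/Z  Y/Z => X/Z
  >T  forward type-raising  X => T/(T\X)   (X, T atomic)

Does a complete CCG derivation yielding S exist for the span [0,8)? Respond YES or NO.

NO

S\PP NP N\NP ((PP\N)\(S\PP))\N (S\NP)/S S S\(S\NP) (PP\(PP\N))\S
CKY chart[0,8] = {N/(N\PP), NP/(NP\PP), PP, PP/(PP\PP), S/(S\PP)}; S ∉ chart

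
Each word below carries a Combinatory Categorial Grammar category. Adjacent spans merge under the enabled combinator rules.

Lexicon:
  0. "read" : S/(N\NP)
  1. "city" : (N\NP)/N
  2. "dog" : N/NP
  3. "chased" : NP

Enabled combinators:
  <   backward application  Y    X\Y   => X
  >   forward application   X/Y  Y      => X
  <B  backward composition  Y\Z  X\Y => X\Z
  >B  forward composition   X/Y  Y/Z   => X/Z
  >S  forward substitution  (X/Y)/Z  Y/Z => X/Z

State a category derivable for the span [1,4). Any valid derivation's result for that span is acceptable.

[0,4] S   >
  [0,1] "read" : S/(N\NP)
  [1,4] N\NP   >
    [1,2] "city" : (N\NP)/N
    [2,4] N   >
      [2,3] "dog" : N/NP
      [3,4] "chased" : NP

N\NP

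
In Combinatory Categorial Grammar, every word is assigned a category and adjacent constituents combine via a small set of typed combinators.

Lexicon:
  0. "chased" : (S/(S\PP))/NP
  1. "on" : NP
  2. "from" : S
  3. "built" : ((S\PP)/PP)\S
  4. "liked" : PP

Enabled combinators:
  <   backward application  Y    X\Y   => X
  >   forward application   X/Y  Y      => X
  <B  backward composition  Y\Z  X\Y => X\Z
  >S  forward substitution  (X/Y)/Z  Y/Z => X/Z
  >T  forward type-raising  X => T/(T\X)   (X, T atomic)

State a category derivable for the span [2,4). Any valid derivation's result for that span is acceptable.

[0,5] S   >
  [0,2] S/(S\PP)   >
    [0,1] "chased" : (S/(S\PP))/NP
    [1,2] "on" : NP
  [2,5] S\PP   >
    [2,4] (S\PP)/PP   <
      [2,3] "from" : S
      [3,4] "built" : ((S\PP)/PP)\S
    [4,5] "liked" : PP

(S\PP)/PP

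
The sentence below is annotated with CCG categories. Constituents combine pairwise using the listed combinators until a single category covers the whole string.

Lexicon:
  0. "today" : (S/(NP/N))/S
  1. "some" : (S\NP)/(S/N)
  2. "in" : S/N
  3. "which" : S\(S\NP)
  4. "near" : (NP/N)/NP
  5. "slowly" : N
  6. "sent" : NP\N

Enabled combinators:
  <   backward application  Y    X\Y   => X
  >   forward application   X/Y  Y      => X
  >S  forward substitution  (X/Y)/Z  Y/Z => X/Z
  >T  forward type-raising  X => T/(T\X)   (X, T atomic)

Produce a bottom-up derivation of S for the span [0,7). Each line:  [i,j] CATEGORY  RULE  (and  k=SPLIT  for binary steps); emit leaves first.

[0,7] S   >
  [0,4] S/(NP/N)   >
    [0,1] "today" : (S/(NP/N))/S
    [1,4] S   <
      [1,3] S\NP   >
        [1,2] "some" : (S\NP)/(S/N)
        [2,3] "in" : S/N
      [3,4] "which" : S\(S\NP)
  [4,7] NP/N   >
    [4,5] "near" : (NP/N)/NP
    [5,7] NP   <
      [5,6] "slowly" : N
      [6,7] "sent" : NP\N

[0,1] (S/(NP/N))/S  lex  "today"
[1,2] (S\NP)/(S/N)  lex  "some"
[2,3] S/N  lex  "in"
[1,3] S\NP  >  k=2
[3,4] S\(S\NP)  lex  "which"
[1,4] S  <  k=3
[0,4] S/(NP/N)  >  k=1
[4,5] (NP/N)/NP  lex  "near"
[5,6] N  lex  "slowly"
[6,7] NP\N  lex  "sent"
[5,7] NP  <  k=6
[4,7] NP/N  >  k=5
[0,7] S  >  k=4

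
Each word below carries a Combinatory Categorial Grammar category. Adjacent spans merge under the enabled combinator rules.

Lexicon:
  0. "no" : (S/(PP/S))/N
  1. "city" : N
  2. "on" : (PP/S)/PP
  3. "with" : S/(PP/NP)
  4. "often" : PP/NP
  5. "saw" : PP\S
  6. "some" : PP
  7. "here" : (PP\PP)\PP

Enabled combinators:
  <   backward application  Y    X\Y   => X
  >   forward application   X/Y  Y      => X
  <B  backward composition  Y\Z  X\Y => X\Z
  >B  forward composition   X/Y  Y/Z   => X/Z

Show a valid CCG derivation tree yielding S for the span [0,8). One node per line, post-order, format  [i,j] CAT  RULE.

[0,8] S   >
  [0,3] S/PP   >B
    [0,2] S/(PP/S)   >
      [0,1] "no" : (S/(PP/S))/N
      [1,2] "city" : N
    [2,3] "on" : (PP/S)/PP
  [3,8] PP   <
    [3,5] S   >
      [3,4] "with" : S/(PP/NP)
      [4,5] "often" : PP/NP
    [5,8] PP\S   <B
      [5,6] "saw" : PP\S
      [6,8] PP\PP   <
        [6,7] "some" : PP
        [7,8] "here" : (PP\PP)\PP

[0,1] (S/(PP/S))/N  lex  "no"
[1,2] N  lex  "city"
[0,2] S/(PP/S)  >  k=1
[2,3] (PP/S)/PP  lex  "on"
[0,3] S/PP  >B  k=2
[3,4] S/(PP/NP)  lex  "with"
[4,5] PP/NP  lex  "often"
[3,5] S  >  k=4
[5,6] PP\S  lex  "saw"
[6,7] PP  lex  "some"
[7,8] (PP\PP)\PP  lex  "here"
[6,8] PP\PP  <  k=7
[5,8] PP\S  <B  k=6
[3,8] PP  <  k=5
[0,8] S  >  k=3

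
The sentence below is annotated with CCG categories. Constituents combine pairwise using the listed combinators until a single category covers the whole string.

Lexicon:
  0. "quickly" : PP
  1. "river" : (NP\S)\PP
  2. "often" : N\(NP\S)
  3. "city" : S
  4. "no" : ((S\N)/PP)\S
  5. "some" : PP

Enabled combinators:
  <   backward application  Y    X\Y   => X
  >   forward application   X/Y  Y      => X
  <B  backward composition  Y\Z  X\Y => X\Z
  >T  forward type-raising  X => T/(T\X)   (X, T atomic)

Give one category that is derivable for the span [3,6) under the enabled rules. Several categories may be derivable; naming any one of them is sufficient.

[0,6] S   <
  [0,3] N   >
    [0,1] N/(N\PP)   >T
      [0,1] "quickly" : PP
    [1,3] N\PP   <B
      [1,2] "river" : (NP\S)\PP
      [2,3] "often" : N\(NP\S)
  [3,6] S\N   >
    [3,5] (S\N)/PP   <
      [3,4] "city" : S
      [4,5] "no" : ((S\N)/PP)\S
    [5,6] "some" : PP

S\N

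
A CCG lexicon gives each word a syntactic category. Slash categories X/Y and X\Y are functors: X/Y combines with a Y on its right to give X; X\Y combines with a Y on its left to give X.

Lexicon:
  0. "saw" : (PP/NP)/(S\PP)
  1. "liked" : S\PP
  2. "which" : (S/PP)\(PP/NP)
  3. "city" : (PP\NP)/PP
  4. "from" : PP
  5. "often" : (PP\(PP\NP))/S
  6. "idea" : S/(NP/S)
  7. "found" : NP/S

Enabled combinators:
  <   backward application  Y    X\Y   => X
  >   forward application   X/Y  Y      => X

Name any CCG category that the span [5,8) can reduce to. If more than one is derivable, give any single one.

[0,8] S   >
  [0,3] S/PP   <
    [0,2] PP/NP   >
      [0,1] "saw" : (PP/NP)/(S\PP)
      [1,2] "liked" : S\PP
    [2,3] "which" : (S/PP)\(PP/NP)
  [3,8] PP   <
    [3,5] PP\NP   >
      [3,4] "city" : (PP\NP)/PP
      [4,5] "from" : PP
    [5,8] PP\(PP\NP)   >
      [5,6] "often" : (PP\(PP\NP))/S
      [6,8] S   >
        [6,7] "idea" : S/(NP/S)
        [7,8] "found" : NP/S

PP\(PP\NP)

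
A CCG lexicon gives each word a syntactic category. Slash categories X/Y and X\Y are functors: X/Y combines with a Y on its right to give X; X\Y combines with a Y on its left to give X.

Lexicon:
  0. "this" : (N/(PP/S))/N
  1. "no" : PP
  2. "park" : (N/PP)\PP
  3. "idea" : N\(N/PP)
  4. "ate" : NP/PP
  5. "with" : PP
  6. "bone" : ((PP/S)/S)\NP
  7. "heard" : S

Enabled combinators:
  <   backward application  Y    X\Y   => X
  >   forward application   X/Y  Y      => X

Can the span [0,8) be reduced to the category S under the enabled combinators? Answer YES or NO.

NO

(N/(PP/S))/N PP (N/PP)\PP N\(N/PP) NP/PP PP ((PP/S)/S)\NP S
CKY chart[0,8] = {N}; S ∉ chart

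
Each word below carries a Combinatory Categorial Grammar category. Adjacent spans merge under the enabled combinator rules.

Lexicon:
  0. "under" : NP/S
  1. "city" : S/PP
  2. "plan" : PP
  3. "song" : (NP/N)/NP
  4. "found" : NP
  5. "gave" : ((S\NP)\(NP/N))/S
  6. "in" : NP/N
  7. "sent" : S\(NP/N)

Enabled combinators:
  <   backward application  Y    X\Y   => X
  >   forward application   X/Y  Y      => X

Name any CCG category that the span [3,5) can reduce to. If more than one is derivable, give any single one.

[0,8] S   <
  [0,3] NP   >
    [0,1] "under" : NP/S
    [1,3] S   >
      [1,2] "city" : S/PP
      [2,3] "plan" : PP
  [3,8] S\NP   <
    [3,5] NP/N   >
      [3,4] "song" : (NP/N)/NP
      [4,5] "found" : NP
    [5,8] (S\NP)\(NP/N)   >
      [5,6] "gave" : ((S\NP)\(NP/N))/S
      [6,8] S   <
        [6,7] "in" : NP/N
        [7,8] "sent" : S\(NP/N)

NP/N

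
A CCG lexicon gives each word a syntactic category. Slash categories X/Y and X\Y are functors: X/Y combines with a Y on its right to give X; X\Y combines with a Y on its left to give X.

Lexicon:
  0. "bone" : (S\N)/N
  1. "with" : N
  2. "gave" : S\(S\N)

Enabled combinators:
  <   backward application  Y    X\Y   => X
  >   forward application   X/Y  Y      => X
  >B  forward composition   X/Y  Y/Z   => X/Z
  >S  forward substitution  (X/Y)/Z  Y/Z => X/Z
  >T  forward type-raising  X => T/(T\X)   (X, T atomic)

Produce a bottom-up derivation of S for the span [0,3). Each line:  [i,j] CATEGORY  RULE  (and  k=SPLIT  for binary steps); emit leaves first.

[0,3] S   <
  [0,2] S\N   >
    [0,1] "bone" : (S\N)/N
    [1,2] "with" : N
  [2,3] "gave" : S\(S\N)

[0,1] (S\N)/N  lex  "bone"
[1,2] N  lex  "with"
[0,2] S\N  >  k=1
[2,3] S\(S\N)  lex  "gave"
[0,3] S  <  k=2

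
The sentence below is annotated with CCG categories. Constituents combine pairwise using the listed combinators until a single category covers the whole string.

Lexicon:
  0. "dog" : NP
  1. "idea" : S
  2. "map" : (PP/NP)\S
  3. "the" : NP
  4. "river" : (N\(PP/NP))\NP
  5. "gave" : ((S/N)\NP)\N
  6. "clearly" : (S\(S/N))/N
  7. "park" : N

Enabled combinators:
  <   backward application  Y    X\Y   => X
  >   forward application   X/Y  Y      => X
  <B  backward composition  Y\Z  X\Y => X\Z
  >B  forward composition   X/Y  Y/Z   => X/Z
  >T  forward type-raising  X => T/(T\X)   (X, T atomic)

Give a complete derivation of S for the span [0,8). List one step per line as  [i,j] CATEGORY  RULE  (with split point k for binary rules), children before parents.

[0,1] NP  lex  "dog"
[1,2] S  lex  "idea"
[1,2] N/(N\S)  >T
[2,3] (PP/NP)\S  lex  "map"
[3,4] NP  lex  "the"
[4,5] (N\(PP/NP))\NP  lex  "river"
[3,5] N\(PP/NP)  <  k=4
[2,5] N\S  <B  k=3
[1,5] N  >  k=2
[5,6] ((S/N)\NP)\N  lex  "gave"
[1,6] (S/N)\NP  <  k=5
[0,6] S/N  <  k=1
[6,7] (S\(S/N))/N  lex  "clearly"
[7,8] N  lex  "park"
[6,8] S\(S/N)  >  k=7
[0,8] S  <  k=6

[0,8] S   <
  [0,6] S/N   <
    [0,1] "dog" : NP
    [1,6] (S/N)\NP   <
      [1,5] N   >
        [1,2] N/(N\S)   >T
          [1,2] "idea" : S
        [2,5] N\S   <B
          [2,3] "map" : (PP/NP)\S
          [3,5] N\(PP/NP)   <
            [3,4] "the" : NP
            [4,5] "river" : (N\(PP/NP))\NP
      [5,6] "gave" : ((S/N)\NP)\N
  [6,8] S\(S/N)   >
    [6,7] "clearly" : (S\(S/N))/N
    [7,8] "park" : N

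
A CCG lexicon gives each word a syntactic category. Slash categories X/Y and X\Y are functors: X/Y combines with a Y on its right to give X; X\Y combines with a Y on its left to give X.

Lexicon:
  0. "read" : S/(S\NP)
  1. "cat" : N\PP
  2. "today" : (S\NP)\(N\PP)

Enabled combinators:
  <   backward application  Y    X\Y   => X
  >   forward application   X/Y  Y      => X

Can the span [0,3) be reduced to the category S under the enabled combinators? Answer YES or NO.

YES

[0,3] S   >
  [0,1] "read" : S/(S\NP)
  [1,3] S\NP   <
    [1,2] "cat" : N\PP
    [2,3] "today" : (S\NP)\(N\PP)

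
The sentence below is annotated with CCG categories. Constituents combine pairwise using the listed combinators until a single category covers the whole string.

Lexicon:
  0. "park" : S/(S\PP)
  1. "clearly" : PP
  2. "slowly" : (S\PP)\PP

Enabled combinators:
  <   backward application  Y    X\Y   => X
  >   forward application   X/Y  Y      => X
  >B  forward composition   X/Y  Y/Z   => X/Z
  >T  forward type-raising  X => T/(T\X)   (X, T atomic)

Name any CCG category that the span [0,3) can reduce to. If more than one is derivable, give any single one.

S

[0,3] S   >
  [0,1] "park" : S/(S\PP)
  [1,3] S\PP   <
    [1,2] "clearly" : PP
    [2,3] "slowly" : (S\PP)\PP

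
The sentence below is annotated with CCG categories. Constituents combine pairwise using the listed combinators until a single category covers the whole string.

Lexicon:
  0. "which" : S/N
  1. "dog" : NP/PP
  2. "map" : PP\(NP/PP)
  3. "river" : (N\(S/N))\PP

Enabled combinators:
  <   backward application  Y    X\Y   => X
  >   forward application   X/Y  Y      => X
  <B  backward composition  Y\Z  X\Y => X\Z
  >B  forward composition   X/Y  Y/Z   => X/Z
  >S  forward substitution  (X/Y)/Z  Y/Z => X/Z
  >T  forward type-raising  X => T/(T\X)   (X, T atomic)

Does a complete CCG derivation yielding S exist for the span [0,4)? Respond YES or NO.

S/N NP/PP PP\(NP/PP) (N\(S/N))\PP
CKY chart[0,4] = {N, N/(N\N), NP/(NP\N), PP/(PP\N), S/(S\N)}; S ∉ chart

NO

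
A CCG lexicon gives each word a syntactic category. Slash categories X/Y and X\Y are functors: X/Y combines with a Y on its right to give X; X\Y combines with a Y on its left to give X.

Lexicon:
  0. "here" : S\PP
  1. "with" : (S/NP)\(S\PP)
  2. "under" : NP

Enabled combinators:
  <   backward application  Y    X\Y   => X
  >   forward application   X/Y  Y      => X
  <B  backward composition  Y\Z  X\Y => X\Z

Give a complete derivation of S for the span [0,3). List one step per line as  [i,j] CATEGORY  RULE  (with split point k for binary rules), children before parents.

[0,3] S   >
  [0,2] S/NP   <
    [0,1] "here" : S\PP
    [1,2] "with" : (S/NP)\(S\PP)
  [2,3] "under" : NP

[0,1] S\PP  lex  "here"
[1,2] (S/NP)\(S\PP)  lex  "with"
[0,2] S/NP  <  k=1
[2,3] NP  lex  "under"
[0,3] S  >  k=2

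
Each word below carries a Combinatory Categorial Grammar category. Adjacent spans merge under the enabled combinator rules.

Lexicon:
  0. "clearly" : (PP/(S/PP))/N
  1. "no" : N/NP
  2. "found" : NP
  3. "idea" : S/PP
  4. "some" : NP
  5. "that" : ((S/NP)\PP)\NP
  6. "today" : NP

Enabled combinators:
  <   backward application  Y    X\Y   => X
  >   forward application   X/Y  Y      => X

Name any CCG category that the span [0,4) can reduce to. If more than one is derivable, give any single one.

PP

[0,7] S   >
  [0,6] S/NP   <
    [0,4] PP   >
      [0,3] PP/(S/PP)   >
        [0,1] "clearly" : (PP/(S/PP))/N
        [1,3] N   >
          [1,2] "no" : N/NP
          [2,3] "found" : NP
      [3,4] "idea" : S/PP
    [4,6] (S/NP)\PP   <
      [4,5] "some" : NP
      [5,6] "that" : ((S/NP)\PP)\NP
  [6,7] "today" : NP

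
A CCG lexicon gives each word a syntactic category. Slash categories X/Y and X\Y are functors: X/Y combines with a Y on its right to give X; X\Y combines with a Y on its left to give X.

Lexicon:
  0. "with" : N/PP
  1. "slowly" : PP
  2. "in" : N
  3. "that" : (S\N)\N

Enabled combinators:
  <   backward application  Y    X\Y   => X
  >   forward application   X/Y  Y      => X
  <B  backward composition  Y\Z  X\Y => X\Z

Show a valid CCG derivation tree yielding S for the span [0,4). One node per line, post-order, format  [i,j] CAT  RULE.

[0,1] N/PP  lex  "with"
[1,2] PP  lex  "slowly"
[0,2] N  >  k=1
[2,3] N  lex  "in"
[3,4] (S\N)\N  lex  "that"
[2,4] S\N  <  k=3
[0,4] S  <  k=2

[0,4] S   <
  [0,2] N   >
    [0,1] "with" : N/PP
    [1,2] "slowly" : PP
  [2,4] S\N   <
    [2,3] "in" : N
    [3,4] "that" : (S\N)\N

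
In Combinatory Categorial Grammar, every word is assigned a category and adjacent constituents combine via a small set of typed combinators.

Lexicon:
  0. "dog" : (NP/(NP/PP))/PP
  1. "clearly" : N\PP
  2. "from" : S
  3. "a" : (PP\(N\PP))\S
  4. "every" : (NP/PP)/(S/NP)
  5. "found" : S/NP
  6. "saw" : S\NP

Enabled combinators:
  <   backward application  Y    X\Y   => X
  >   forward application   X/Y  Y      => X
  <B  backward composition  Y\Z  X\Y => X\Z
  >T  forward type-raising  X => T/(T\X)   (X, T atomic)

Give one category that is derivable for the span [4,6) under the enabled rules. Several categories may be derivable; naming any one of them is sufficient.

NP/PP

[0,7] S   <
  [0,6] NP   >
    [0,4] NP/(NP/PP)   >
      [0,1] "dog" : (NP/(NP/PP))/PP
      [1,4] PP   <
        [1,2] "clearly" : N\PP
        [2,4] PP\(N\PP)   <
          [2,3] "from" : S
          [3,4] "a" : (PP\(N\PP))\S
    [4,6] NP/PP   >
      [4,5] "every" : (NP/PP)/(S/NP)
      [5,6] "found" : S/NP
  [6,7] "saw" : S\NP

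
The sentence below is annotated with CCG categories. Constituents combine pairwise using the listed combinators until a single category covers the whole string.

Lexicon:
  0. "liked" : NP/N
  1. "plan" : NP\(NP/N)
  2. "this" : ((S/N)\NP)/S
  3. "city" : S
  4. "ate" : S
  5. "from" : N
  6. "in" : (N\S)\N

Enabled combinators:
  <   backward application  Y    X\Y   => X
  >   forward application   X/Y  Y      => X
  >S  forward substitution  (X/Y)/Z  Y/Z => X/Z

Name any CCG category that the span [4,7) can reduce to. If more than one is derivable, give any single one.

N

[0,7] S   >
  [0,4] S/N   <
    [0,2] NP   <
      [0,1] "liked" : NP/N
      [1,2] "plan" : NP\(NP/N)
    [2,4] (S/N)\NP   >
      [2,3] "this" : ((S/N)\NP)/S
      [3,4] "city" : S
  [4,7] N   <
    [4,5] "ate" : S
    [5,7] N\S   <
      [5,6] "from" : N
      [6,7] "in" : (N\S)\N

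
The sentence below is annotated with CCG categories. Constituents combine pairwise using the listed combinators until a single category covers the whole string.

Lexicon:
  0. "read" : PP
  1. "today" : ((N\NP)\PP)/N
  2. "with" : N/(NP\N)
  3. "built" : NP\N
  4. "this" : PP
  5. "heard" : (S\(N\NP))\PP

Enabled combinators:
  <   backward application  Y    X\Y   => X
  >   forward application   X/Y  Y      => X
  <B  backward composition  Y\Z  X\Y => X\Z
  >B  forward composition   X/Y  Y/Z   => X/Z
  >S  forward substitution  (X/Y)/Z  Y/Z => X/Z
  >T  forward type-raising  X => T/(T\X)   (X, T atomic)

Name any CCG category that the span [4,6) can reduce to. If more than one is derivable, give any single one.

S\(N\NP)

[0,6] S   >
  [0,1] S/(S\PP)   >T
    [0,1] "read" : PP
  [1,6] S\PP   <B
    [1,4] (N\NP)\PP   >
      [1,2] "today" : ((N\NP)\PP)/N
      [2,4] N   >
        [2,3] "with" : N/(NP\N)
        [3,4] "built" : NP\N
    [4,6] S\(N\NP)   <
      [4,5] "this" : PP
      [5,6] "heard" : (S\(N\NP))\PP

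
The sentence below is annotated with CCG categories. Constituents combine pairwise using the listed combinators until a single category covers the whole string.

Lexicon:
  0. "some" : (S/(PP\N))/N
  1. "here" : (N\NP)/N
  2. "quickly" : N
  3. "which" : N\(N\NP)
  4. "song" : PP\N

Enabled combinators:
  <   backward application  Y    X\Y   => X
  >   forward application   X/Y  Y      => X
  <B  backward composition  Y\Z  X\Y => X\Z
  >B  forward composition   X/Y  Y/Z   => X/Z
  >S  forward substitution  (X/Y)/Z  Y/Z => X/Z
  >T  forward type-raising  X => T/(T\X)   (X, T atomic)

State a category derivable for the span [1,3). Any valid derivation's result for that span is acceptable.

N\NP

[0,5] S   >
  [0,4] S/(PP\N)   >
    [0,1] "some" : (S/(PP\N))/N
    [1,4] N   <
      [1,3] N\NP   >
        [1,2] "here" : (N\NP)/N
        [2,3] "quickly" : N
      [3,4] "which" : N\(N\NP)
  [4,5] "song" : PP\N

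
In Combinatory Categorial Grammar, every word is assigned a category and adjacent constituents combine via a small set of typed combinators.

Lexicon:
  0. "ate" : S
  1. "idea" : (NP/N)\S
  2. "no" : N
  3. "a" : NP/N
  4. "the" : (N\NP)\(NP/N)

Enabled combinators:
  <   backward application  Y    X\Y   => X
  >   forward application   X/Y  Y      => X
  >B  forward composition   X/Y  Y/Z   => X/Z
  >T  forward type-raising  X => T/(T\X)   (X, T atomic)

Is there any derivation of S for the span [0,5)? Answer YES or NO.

S (NP/N)\S N NP/N (N\NP)\(NP/N)
CKY chart[0,5] = {N, N/(N\N), NP/(NP\N), PP/(PP\N), S/(S\N)}; S ∉ chart

NO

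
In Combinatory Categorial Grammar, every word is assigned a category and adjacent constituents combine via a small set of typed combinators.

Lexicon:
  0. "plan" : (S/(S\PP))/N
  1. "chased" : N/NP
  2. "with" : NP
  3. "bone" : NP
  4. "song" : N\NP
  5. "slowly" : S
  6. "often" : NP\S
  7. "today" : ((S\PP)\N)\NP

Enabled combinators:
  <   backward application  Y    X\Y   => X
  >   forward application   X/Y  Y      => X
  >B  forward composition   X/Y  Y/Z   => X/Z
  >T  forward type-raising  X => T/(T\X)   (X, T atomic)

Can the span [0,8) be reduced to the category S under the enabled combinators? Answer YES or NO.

YES

[0,8] S   >
  [0,3] S/(S\PP)   >
    [0,1] "plan" : (S/(S\PP))/N
    [1,3] N   >
      [1,2] "chased" : N/NP
      [2,3] "with" : NP
  [3,8] S\PP   <
    [3,5] N   <
      [3,4] "bone" : NP
      [4,5] "song" : N\NP
    [5,8] (S\PP)\N   <
      [5,7] NP   <
        [5,6] "slowly" : S
        [6,7] "often" : NP\S
      [7,8] "today" : ((S\PP)\N)\NP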